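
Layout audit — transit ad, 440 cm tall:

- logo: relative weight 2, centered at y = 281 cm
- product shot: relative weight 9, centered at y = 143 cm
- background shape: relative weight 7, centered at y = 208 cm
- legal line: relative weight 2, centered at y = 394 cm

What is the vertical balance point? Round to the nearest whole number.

Total weight = 2 + 9 + 7 + 2 = 20.
Σw·y = 2·281 + 9·143 + 7·208 + 2·394 = 4093, so ȳ = 4093/20 ≈ 204.65.

y ≈ 205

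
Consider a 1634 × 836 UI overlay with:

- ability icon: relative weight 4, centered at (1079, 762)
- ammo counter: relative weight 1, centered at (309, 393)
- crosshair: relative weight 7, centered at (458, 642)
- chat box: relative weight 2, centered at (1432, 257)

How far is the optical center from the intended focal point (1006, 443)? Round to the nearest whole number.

Weights sum to 4 + 1 + 7 + 2 = 14.
x-moment: 4·1079 + 1·309 + 7·458 + 2·1432 = 10695; centroid 10695/14 ≈ 763.93.
y-moment: 4·762 + 1·393 + 7·642 + 2·257 = 8449; centroid 8449/14 ≈ 603.50.
Relative to (1006, 443): Δ = (-242.07, 160.50); |Δ| = √(-242.07² + 160.50²) ≈ 290.45.

≈ 290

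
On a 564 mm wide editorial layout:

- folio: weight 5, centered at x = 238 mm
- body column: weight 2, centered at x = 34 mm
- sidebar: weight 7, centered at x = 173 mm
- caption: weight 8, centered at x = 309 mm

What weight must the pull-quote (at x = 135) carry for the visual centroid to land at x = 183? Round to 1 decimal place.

Existing Σw = 22 (5 + 2 + 7 + 8); existing moment 5·238 + 2·34 + 7·173 + 8·309 = 4941.
Balance at x = 183 requires (4941 + w·135) / (22 + w) = 183.
So w = (183·22 − 4941)/(135 − 183) = -915/-48 ≈ 19.06.

w ≈ 19.1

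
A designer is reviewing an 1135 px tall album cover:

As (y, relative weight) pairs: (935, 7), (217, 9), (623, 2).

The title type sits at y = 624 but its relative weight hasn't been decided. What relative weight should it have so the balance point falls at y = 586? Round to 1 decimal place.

w ≈ 21.2

Existing Σw = 18 (7 + 9 + 2); existing moment 7·935 + 9·217 + 2·623 = 9744.
Balance at y = 586 requires (9744 + w·624) / (18 + w) = 586.
So w = (586·18 − 9744)/(624 − 586) = 804/38 ≈ 21.16.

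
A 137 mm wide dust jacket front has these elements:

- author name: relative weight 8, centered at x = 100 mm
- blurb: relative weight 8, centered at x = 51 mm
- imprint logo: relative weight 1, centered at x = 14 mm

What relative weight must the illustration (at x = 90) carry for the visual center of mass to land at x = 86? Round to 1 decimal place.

Fixed elements: Σw = 8 + 8 + 1 = 17, Σw·x = 8·100 + 8·51 + 1·14 = 1222.
Set Σw·x/Σw = 86: (1222 + 90w) = 86·(17 + w).
Rearranging, w·(90 − 86) = 86·17 − 1222 = 240, so w ≈ 240/4 = 60.00.

w ≈ 60.0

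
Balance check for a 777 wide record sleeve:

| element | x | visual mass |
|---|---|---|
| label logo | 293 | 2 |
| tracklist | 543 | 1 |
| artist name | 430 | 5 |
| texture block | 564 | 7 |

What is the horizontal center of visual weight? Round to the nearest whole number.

x ≈ 482

Total weight = 2 + 1 + 5 + 7 = 15.
x-moment: 2·293 + 1·543 + 5·430 + 7·564 = 7227; centroid 7227/15 ≈ 481.80.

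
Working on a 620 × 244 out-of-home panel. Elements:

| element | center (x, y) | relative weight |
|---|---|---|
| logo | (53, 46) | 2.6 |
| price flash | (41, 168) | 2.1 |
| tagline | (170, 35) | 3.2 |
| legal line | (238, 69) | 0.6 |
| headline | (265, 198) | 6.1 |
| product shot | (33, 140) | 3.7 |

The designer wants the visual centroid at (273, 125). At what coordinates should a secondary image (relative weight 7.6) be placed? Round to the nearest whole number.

(582, 117)

New total weight: (2.6 + 2.1 + 3.2 + 0.6 + 6.1 + 3.7) + 7.6 = 25.9.
x: need Σw·x = 25.9·273 = 7070.7. Existing = 2.6·53 + 2.1·41 + 3.2·170 + 0.6·238 + 6.1·265 + 3.7·33 = 2649.3. Remainder 4421.4 / 7.6 ≈ 581.76.
y: need Σw·y = 25.9·125 = 3237.5. Existing = 2.6·46 + 2.1·168 + 3.2·35 + 0.6·69 + 6.1·198 + 3.7·140 = 2351.6. Remainder 885.9 / 7.6 ≈ 116.57.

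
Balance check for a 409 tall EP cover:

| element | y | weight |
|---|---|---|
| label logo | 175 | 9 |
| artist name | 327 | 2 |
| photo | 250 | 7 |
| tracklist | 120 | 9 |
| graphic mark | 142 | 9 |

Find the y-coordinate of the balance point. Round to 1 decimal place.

Weights sum to 9 + 2 + 7 + 9 + 9 = 36.
Σw·y = 9·175 + 2·327 + 7·250 + 9·120 + 9·142 = 6337, so ȳ = 6337/36 ≈ 176.03.

y ≈ 176.0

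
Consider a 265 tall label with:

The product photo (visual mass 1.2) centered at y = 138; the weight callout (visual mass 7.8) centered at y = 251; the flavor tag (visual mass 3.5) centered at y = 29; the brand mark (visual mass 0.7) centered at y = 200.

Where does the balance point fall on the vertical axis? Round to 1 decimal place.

y ≈ 179.2

Weights sum to 1.2 + 7.8 + 3.5 + 0.7 = 13.2.
Σw·y = 1.2·138 + 7.8·251 + 3.5·29 + 0.7·200 = 2364.9, so ȳ = 2364.9/13.2 ≈ 179.16.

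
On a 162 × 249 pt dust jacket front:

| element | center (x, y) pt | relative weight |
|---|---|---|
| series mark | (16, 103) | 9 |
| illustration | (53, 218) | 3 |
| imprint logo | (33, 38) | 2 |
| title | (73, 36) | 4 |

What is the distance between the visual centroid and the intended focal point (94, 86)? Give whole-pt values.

Σw = 9 + 3 + 2 + 4 = 18.
x-moment: 9·16 + 3·53 + 2·33 + 4·73 = 661; centroid 661/18 ≈ 36.72.
y-moment: 9·103 + 3·218 + 2·38 + 4·36 = 1801; centroid 1801/18 ≈ 100.06.
Offset from (94, 86): Δx ≈ -57.28, Δy ≈ 14.06; distance = √(Δx² + Δy²) ≈ 58.98.

≈ 59 pt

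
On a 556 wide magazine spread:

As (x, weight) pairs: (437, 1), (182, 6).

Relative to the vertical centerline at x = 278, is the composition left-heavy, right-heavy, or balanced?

Σw = 1 + 6 = 7.
x: (1·437 + 6·182) / 7 = 1529 / 7 ≈ 218.43
218.4 lies left of the midline 278, so the layout is left-heavy.

left-heavy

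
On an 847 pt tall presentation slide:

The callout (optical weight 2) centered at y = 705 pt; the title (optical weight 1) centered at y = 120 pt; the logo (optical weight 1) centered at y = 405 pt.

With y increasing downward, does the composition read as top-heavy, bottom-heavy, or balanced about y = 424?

bottom-heavy

Σw = 2 + 1 + 1 = 4.
y-moment: 2·705 + 1·120 + 1·405 = 1935; centroid 1935/4 ≈ 483.75.
483.8 lies below (larger y than) the midline 424, so the layout is bottom-heavy.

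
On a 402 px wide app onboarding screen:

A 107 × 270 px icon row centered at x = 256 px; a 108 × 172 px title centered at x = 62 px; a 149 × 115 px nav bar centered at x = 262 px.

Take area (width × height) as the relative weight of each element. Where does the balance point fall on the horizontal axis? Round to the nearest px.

x ≈ 202

Areas → weights: icon row 107·270 = 28890, title 108·172 = 18576, nav bar 149·115 = 17135; Σw = 64601.
x-moment: 28890·256 + 18576·62 + 17135·262 = 13036922; centroid 13036922/64601 ≈ 201.81.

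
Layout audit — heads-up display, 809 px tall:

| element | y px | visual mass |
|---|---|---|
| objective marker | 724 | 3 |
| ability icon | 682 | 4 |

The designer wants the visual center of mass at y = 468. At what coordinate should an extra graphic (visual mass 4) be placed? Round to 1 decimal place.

y ≈ 62.0

After adding the extra graphic, total weight = 3 + 4 + 4 = 11.
y: target moment 11×468 = 5148; current 3·724 + 4·682 = 4900; the extra graphic supplies 248, so y = 248/4 ≈ 62.00.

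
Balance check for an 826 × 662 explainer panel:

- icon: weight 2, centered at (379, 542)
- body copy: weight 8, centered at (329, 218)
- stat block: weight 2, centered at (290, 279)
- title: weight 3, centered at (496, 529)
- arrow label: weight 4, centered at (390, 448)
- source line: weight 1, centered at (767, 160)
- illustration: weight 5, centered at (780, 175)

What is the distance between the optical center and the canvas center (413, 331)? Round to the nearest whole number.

Total weight = 2 + 8 + 2 + 3 + 4 + 1 + 5 = 25.
x: moment 11685 / weight 25 ≈ 467.40
Σw·y = 7800; ȳ = 7800/25 ≈ 312.00.
Offset from (413, 331): Δx ≈ 54.40, Δy ≈ -19.00; distance = √(Δx² + Δy²) ≈ 57.62.

≈ 58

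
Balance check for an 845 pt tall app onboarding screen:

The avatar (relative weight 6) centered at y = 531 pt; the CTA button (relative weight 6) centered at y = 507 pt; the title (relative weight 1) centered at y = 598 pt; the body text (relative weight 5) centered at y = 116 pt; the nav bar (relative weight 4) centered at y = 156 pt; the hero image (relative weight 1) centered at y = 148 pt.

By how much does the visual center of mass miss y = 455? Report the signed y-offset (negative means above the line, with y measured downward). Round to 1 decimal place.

Σw = 6 + 6 + 1 + 5 + 4 + 1 = 23.
Σw·y = 8178; ȳ = 8178/23 ≈ 355.57.
Offset from y = 455: 355.57 − 455 ≈ -99.43.

≈ -99.4 pt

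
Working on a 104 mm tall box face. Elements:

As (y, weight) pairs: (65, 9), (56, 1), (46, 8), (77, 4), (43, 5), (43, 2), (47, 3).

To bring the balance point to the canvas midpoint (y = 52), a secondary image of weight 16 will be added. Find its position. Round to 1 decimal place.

y ≈ 46.1

After adding the secondary image, total weight = 9 + 1 + 8 + 4 + 5 + 2 + 3 + 16 = 48.
Along y: (1759 + 16·y) / 48 = 52 (existing moment 9·65 + 1·56 + 8·46 + 4·77 + 5·43 + 2·43 + 3·47 = 1759) ⇒ y = (2496 − 1759) / 16 ≈ 46.06.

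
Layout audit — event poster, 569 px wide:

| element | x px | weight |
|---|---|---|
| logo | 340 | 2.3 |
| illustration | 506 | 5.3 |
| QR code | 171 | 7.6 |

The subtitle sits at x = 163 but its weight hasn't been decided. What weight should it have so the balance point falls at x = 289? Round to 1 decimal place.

w ≈ 2.9

Known weights sum to 2.3 + 5.3 + 7.6 = 15.2; their moment is 2.3·340 + 5.3·506 + 7.6·171 = 4763.4.
Balance at x = 289 requires (4763.4 + w·163) / (15.2 + w) = 289.
Solving: w = (289·15.2 − 4763.4) / (163 − 289) = -370.6 / -126 ≈ 2.94.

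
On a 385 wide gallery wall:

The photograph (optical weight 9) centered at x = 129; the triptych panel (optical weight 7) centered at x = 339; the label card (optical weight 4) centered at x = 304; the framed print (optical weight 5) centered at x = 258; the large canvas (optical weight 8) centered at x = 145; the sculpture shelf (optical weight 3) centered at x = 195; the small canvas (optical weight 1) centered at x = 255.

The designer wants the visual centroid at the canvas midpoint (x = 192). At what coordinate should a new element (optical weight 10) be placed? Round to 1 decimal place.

x ≈ 98.4

With the new element, Σw becomes 9 + 7 + 4 + 5 + 8 + 3 + 1 + 10 = 47.
Along x: (8040 + 10·x) / 47 = 192 (existing moment 9·129 + 7·339 + 4·304 + 5·258 + 8·145 + 3·195 + 1·255 = 8040) ⇒ x = (9024 − 8040) / 10 ≈ 98.40.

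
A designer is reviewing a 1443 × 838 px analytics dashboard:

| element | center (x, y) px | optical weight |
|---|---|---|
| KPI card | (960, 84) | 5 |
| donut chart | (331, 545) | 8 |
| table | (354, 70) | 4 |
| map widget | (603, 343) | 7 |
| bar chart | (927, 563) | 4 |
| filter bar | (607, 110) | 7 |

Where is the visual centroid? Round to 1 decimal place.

(601.2, 299.5)

Weights sum to 5 + 8 + 4 + 7 + 4 + 7 = 35.
x: (5·960 + 8·331 + 4·354 + 7·603 + 4·927 + 7·607) / 35 = 21042 / 35 ≈ 601.20
y: (5·84 + 8·545 + 4·70 + 7·343 + 4·563 + 7·110) / 35 = 10483 / 35 ≈ 299.51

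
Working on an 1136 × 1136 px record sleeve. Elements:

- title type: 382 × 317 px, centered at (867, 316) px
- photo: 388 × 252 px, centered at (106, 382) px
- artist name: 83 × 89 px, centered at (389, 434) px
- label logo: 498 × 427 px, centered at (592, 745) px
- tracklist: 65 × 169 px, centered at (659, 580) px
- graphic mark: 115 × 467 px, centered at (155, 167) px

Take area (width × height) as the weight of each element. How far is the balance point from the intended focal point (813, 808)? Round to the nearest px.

≈ 427 px

Taking area as weight: title type 382·317 = 121094, photo 388·252 = 97776, artist name 83·89 = 7387, label logo 498·427 = 212646, tracklist 65·169 = 10985, graphic mark 115·467 = 53705. Sum 503593.
x: moment 259676119 / weight 503593 ≈ 515.65
Σw·y = 252583399; ȳ = 252583399/503593 ≈ 501.56.
Relative to (813, 808): Δ = (-297.35, -306.44); |Δ| = √(-297.35² + -306.44²) ≈ 426.99.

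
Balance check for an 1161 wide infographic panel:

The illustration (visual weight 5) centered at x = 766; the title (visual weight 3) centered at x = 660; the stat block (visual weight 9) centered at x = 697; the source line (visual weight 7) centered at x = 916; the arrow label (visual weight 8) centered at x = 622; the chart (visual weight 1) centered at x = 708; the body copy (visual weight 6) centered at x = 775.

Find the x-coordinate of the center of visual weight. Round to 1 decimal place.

Weights sum to 5 + 3 + 9 + 7 + 8 + 1 + 6 = 39.
x: moment 28829 / weight 39 ≈ 739.21

x ≈ 739.2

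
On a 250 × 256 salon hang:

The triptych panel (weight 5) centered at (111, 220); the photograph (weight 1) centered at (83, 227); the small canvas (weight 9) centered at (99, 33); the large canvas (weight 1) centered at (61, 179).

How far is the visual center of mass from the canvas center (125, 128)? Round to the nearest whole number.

Total weight = 5 + 1 + 9 + 1 = 16.
x-moment: 5·111 + 1·83 + 9·99 + 1·61 = 1590; centroid 1590/16 ≈ 99.38.
y-moment: 5·220 + 1·227 + 9·33 + 1·179 = 1803; centroid 1803/16 ≈ 112.69.
Offset from (125, 128): Δx ≈ -25.62, Δy ≈ -15.31; distance = √(Δx² + Δy²) ≈ 29.85.

≈ 30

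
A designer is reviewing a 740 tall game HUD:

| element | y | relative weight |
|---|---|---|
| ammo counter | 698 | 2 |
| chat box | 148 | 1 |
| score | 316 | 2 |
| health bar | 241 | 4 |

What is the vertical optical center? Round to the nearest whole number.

y ≈ 349

Σw = 2 + 1 + 2 + 4 = 9.
Σw·y = 2·698 + 1·148 + 2·316 + 4·241 = 3140, so ȳ = 3140/9 ≈ 348.89.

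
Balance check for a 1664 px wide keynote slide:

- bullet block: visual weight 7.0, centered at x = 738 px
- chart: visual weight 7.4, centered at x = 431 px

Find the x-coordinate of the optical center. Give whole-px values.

Weights sum to 7.0 + 7.4 = 14.4.
x-moment: 7.0·738 + 7.4·431 = 8355.4; centroid 8355.4/14.4 ≈ 580.24.

x ≈ 580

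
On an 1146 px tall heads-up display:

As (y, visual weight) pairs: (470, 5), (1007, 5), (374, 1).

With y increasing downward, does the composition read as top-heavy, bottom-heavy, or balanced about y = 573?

bottom-heavy

Σw = 5 + 5 + 1 = 11.
y: (5·470 + 5·1007 + 1·374) / 11 = 7759 / 11 ≈ 705.36
705.4 vs midline 573 → bottom-heavy.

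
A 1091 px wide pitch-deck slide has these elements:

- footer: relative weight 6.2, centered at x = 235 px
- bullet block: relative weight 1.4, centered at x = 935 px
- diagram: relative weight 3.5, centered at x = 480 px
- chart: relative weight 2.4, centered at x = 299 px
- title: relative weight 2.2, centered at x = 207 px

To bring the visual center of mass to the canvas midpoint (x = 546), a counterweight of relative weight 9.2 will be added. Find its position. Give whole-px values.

With the counterweight, Σw becomes 6.2 + 1.4 + 3.5 + 2.4 + 2.2 + 9.2 = 24.9.
x: need Σw·x = 24.9·546 = 13595.4. Existing = 6.2·235 + 1.4·935 + 3.5·480 + 2.4·299 + 2.2·207 = 5619.0. Remainder 7976.4 / 9.2 ≈ 867.00.

x ≈ 867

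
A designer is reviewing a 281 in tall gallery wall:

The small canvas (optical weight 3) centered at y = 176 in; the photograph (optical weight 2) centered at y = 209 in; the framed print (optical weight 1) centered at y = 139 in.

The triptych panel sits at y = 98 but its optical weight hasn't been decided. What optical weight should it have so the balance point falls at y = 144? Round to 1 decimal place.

Existing Σw = 6 (3 + 2 + 1); existing moment 3·176 + 2·209 + 1·139 = 1085.
For the centroid to hit 144: (1085 + w·98) / (6 + w) = 144.
So w = (144·6 − 1085)/(98 − 144) = -221/-46 ≈ 4.80.

w ≈ 4.8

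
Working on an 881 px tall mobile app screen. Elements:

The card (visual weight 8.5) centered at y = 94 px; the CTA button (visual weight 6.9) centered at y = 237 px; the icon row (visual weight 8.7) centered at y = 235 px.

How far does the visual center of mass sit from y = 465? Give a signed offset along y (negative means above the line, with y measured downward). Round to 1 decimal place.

≈ -279.2 px

Σw = 8.5 + 6.9 + 8.7 = 24.1.
y: (8.5·94 + 6.9·237 + 8.7·235) / 24.1 = 4478.8 / 24.1 ≈ 185.84
Difference: 185.84 − 465 ≈ -279.16.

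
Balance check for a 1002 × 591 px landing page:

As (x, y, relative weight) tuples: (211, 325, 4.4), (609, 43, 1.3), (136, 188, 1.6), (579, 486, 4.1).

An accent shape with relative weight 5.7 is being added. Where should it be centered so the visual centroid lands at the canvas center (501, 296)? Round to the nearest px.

(747, 225)

With the accent shape, Σw becomes 4.4 + 1.3 + 1.6 + 4.1 + 5.7 = 17.1.
x: need Σw·x = 17.1·501 = 8567.1. Existing = 4.4·211 + 1.3·609 + 1.6·136 + 4.1·579 = 4311.6. Remainder 4255.5 / 5.7 ≈ 746.58.
y: need Σw·y = 17.1·296 = 5061.6. Existing = 4.4·325 + 1.3·43 + 1.6·188 + 4.1·486 = 3779.3. Remainder 1282.3 / 5.7 ≈ 224.96.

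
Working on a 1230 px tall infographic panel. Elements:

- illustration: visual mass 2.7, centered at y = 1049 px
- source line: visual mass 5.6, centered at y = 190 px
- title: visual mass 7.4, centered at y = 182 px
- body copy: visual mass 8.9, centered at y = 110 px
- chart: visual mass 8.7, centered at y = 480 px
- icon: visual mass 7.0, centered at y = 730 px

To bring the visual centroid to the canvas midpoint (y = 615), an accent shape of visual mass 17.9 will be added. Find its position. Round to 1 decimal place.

After adding the accent shape, total weight = 2.7 + 5.6 + 7.4 + 8.9 + 8.7 + 7.0 + 17.9 = 58.2.
y: target moment 58.2×615 = 35793.0; current 2.7·1049 + 5.6·190 + 7.4·182 + 8.9·110 + 8.7·480 + 7.0·730 = 15508.1; the accent shape supplies 20284.9, so y = 20284.9/17.9 ≈ 1133.23.

y ≈ 1133.2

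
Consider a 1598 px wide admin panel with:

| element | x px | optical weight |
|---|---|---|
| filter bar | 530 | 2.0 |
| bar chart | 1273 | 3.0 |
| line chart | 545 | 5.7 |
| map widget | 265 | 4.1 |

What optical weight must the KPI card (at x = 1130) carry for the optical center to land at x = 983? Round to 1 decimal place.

w ≈ 37.3

Fixed elements: Σw = 2.0 + 3.0 + 5.7 + 4.1 = 14.8, Σw·x = 2.0·530 + 3.0·1273 + 5.7·545 + 4.1·265 = 9072.0.
Set Σw·x/Σw = 983: (9072.0 + 1130w) = 983·(14.8 + w).
Solving: w = (983·14.8 − 9072.0) / (1130 − 983) = 5476.4 / 147 ≈ 37.25.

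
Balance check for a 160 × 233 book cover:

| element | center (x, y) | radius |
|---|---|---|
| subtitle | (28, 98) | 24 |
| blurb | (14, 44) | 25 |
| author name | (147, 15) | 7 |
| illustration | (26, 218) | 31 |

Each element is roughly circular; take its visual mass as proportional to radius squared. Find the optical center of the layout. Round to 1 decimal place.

Weights ∝ r²: subtitle 24² = 576, blurb 25² = 625, author name 7² = 49, illustration 31² = 961; Σw = 2211.
x: (576·28 + 625·14 + 49·147 + 961·26) / 2211 = 57067 / 2211 ≈ 25.81
y: (576·98 + 625·44 + 49·15 + 961·218) / 2211 = 294181 / 2211 ≈ 133.05

(25.8, 133.1)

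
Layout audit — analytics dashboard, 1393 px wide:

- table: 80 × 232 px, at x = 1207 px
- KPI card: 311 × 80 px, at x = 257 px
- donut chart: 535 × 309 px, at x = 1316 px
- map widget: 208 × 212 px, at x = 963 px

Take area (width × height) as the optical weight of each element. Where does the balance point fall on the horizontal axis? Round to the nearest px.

x ≈ 1142

Areas: table 80·232 = 18560, KPI card 311·80 = 24880, donut chart 535·309 = 165315, map widget 208·212 = 44096. Total weight = 252851.
x-moment: 18560·1207 + 24880·257 + 165315·1316 + 44096·963 = 288815068; centroid 288815068/252851 ≈ 1142.23.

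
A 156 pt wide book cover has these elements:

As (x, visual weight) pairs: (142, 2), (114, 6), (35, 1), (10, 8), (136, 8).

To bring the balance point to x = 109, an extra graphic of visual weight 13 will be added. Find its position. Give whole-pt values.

x ≈ 152

After adding the extra graphic, total weight = 2 + 6 + 1 + 8 + 8 + 13 = 38.
Along x: (2171 + 13·x) / 38 = 109 (existing moment 2·142 + 6·114 + 1·35 + 8·10 + 8·136 = 2171) ⇒ x = (4142 − 2171) / 13 ≈ 151.62.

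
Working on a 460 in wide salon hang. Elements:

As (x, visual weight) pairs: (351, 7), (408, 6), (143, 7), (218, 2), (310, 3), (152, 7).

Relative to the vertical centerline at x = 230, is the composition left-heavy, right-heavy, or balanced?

right-heavy

Weights sum to 7 + 6 + 7 + 2 + 3 + 7 = 32.
x: moment 8336 / weight 32 ≈ 260.50
260.5 lies right of the midline 230, so the layout is right-heavy.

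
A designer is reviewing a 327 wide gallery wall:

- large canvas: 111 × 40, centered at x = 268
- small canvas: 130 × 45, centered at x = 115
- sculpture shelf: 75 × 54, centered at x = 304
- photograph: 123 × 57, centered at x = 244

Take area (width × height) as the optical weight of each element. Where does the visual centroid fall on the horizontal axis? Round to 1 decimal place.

Taking area as weight: large canvas 111·40 = 4440, small canvas 130·45 = 5850, sculpture shelf 75·54 = 4050, photograph 123·57 = 7011. Sum 21351.
Σw·x = 4440·268 + 5850·115 + 4050·304 + 7011·244 = 4804554, so x̄ = 4804554/21351 ≈ 225.03.

x ≈ 225.0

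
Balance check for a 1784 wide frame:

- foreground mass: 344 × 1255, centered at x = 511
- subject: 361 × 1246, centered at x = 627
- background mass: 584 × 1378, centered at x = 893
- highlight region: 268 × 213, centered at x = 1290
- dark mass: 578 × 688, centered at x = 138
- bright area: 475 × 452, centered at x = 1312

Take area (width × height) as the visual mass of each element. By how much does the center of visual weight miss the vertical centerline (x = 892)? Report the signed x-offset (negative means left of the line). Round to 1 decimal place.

Areas → weights: foreground mass 344·1255 = 431720, subject 361·1246 = 449806, background mass 584·1378 = 804752, highlight region 268·213 = 57084, dark mass 578·688 = 397664, bright area 475·452 = 214700; Σw = 2355726.
x-moment: 431720·511 + 449806·627 + 804752·893 + 57084·1290 + 397664·138 + 214700·1312 = 1631483210; centroid 1631483210/2355726 ≈ 692.56.
Offset from x = 892: 692.56 − 892 ≈ -199.44.

≈ -199.4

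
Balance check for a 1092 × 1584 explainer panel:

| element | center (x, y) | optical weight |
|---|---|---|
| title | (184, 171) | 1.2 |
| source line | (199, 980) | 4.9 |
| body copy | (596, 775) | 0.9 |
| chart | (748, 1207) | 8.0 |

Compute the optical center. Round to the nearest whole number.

(514, 1024)

Σw = 1.2 + 4.9 + 0.9 + 8.0 = 15.0.
x: (1.2·184 + 4.9·199 + 0.9·596 + 8.0·748) / 15.0 = 7716.3 / 15.0 ≈ 514.42
y: (1.2·171 + 4.9·980 + 0.9·775 + 8.0·1207) / 15.0 = 15360.7 / 15.0 ≈ 1024.05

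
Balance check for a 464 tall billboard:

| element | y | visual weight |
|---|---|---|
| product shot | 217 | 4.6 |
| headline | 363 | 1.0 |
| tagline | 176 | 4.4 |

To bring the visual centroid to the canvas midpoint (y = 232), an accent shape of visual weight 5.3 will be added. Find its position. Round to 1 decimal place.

New total weight: (4.6 + 1.0 + 4.4) + 5.3 = 15.3.
Along y: (2135.6 + 5.3·y) / 15.3 = 232 (existing moment 4.6·217 + 1.0·363 + 4.4·176 = 2135.6) ⇒ y = (3549.6 − 2135.6) / 5.3 ≈ 266.79.

y ≈ 266.8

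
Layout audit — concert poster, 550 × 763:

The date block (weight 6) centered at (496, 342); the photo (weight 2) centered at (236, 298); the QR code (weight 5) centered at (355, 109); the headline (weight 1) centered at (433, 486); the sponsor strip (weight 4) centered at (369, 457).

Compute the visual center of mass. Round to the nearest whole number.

(396, 306)

Total weight = 6 + 2 + 5 + 1 + 4 = 18.
x: (6·496 + 2·236 + 5·355 + 1·433 + 4·369) / 18 = 7132 / 18 ≈ 396.22
y: (6·342 + 2·298 + 5·109 + 1·486 + 4·457) / 18 = 5507 / 18 ≈ 305.94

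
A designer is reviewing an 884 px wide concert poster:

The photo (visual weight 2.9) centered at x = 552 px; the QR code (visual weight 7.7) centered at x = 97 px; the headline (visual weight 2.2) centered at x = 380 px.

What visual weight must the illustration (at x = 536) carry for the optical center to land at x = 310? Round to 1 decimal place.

Known weights sum to 2.9 + 7.7 + 2.2 = 12.8; their moment is 2.9·552 + 7.7·97 + 2.2·380 = 3183.7.
Set Σw·x/Σw = 310: (3183.7 + 536w) = 310·(12.8 + w).
Solving: w = (310·12.8 − 3183.7) / (536 − 310) = 784.3 / 226 ≈ 3.47.

w ≈ 3.5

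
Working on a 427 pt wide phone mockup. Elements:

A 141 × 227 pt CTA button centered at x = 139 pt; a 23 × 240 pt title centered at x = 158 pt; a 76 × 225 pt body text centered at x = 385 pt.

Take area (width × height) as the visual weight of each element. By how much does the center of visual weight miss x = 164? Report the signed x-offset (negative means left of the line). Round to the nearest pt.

≈ 54 pt

Areas: CTA button 141·227 = 32007, title 23·240 = 5520, body text 76·225 = 17100. Total weight = 54627.
x-moment: 32007·139 + 5520·158 + 17100·385 = 11904633; centroid 11904633/54627 ≈ 217.93.
Against x = 164, that's 217.93 − 164 = 53.93.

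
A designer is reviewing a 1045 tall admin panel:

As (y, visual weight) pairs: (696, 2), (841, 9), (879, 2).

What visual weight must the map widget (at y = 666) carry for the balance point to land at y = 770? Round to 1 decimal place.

w ≈ 6.8

Existing Σw = 13 (2 + 9 + 2); existing moment 2·696 + 9·841 + 2·879 = 10719.
Set Σw·y/Σw = 770: (10719 + 666w) = 770·(13 + w).
Solving: w = (770·13 − 10719) / (666 − 770) = -709 / -104 ≈ 6.82.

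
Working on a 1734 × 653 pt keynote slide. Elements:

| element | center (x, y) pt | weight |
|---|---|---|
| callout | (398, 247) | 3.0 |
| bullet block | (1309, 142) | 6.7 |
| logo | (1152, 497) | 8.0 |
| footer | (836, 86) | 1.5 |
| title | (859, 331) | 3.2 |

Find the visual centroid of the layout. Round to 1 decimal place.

Weights sum to 3.0 + 6.7 + 8.0 + 1.5 + 3.2 = 22.4.
x: (3.0·398 + 6.7·1309 + 8.0·1152 + 1.5·836 + 3.2·859) / 22.4 = 23183.1 / 22.4 ≈ 1034.96
y: (3.0·247 + 6.7·142 + 8.0·497 + 1.5·86 + 3.2·331) / 22.4 = 6856.6 / 22.4 ≈ 306.10

(1035.0, 306.1)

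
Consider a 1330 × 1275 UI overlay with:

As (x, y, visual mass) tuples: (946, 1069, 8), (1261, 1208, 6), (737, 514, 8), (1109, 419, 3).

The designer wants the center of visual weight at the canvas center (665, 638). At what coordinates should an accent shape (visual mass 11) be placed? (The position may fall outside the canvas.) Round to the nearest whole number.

New total weight: (8 + 6 + 8 + 3) + 11 = 36.
Along x: (24357 + 11·x) / 36 = 665 (existing moment 8·946 + 6·1261 + 8·737 + 3·1109 = 24357) ⇒ x = (23940 − 24357) / 11 ≈ -37.91.
Along y: (21169 + 11·y) / 36 = 638 (existing moment 8·1069 + 6·1208 + 8·514 + 3·419 = 21169) ⇒ y = (22968 − 21169) / 11 ≈ 163.55.

(-38, 164)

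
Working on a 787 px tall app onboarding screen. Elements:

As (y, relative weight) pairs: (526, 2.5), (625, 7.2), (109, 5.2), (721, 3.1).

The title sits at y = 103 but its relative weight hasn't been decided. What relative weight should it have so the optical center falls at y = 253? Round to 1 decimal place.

Fixed elements: Σw = 2.5 + 7.2 + 5.2 + 3.1 = 18.0, Σw·y = 2.5·526 + 7.2·625 + 5.2·109 + 3.1·721 = 8616.9.
Balance at y = 253 requires (8616.9 + w·103) / (18.0 + w) = 253.
So w = (253·18.0 − 8616.9)/(103 − 253) = -4062.9/-150 ≈ 27.09.

w ≈ 27.1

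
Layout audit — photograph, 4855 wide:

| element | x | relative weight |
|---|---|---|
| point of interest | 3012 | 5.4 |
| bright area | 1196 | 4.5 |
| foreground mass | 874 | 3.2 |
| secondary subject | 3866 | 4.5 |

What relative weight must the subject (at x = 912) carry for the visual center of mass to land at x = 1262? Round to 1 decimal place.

Fixed elements: Σw = 5.4 + 4.5 + 3.2 + 4.5 = 17.6, Σw·x = 5.4·3012 + 4.5·1196 + 3.2·874 + 4.5·3866 = 41840.6.
For the centroid to hit 1262: (41840.6 + w·912) / (17.6 + w) = 1262.
Solving: w = (1262·17.6 − 41840.6) / (912 − 1262) = -19629.4 / -350 ≈ 56.08.

w ≈ 56.1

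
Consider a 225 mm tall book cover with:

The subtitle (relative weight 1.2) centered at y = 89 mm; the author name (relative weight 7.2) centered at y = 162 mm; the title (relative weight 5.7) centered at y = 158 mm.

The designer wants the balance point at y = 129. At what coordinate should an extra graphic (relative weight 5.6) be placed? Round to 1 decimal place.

With the extra graphic, Σw becomes 1.2 + 7.2 + 5.7 + 5.6 = 19.7.
Along y: (2173.8 + 5.6·y) / 19.7 = 129 (existing moment 1.2·89 + 7.2·162 + 5.7·158 = 2173.8) ⇒ y = (2541.3 − 2173.8) / 5.6 ≈ 65.62.

y ≈ 65.6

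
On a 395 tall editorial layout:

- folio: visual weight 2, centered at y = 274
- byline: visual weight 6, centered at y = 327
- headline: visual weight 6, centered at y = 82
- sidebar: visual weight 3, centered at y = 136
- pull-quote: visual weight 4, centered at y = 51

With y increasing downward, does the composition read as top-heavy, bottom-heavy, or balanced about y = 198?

Weights sum to 2 + 6 + 6 + 3 + 4 = 21.
Σw·y = 2·274 + 6·327 + 6·82 + 3·136 + 4·51 = 3614, so ȳ = 3614/21 ≈ 172.10.
Since 172.1 is above (smaller y than) 198, the composition reads top-heavy.

top-heavy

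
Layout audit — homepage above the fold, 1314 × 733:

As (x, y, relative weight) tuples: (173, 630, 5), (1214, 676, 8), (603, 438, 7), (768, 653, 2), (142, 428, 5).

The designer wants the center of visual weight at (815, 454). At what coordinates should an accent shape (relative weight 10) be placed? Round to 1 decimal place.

After adding the accent shape, total weight = 5 + 8 + 7 + 2 + 5 + 10 = 37.
x: need Σw·x = 37·815 = 30155. Existing = 5·173 + 8·1214 + 7·603 + 2·768 + 5·142 = 17044. Remainder 13111 / 10 ≈ 1311.10.
y: need Σw·y = 37·454 = 16798. Existing = 5·630 + 8·676 + 7·438 + 2·653 + 5·428 = 15070. Remainder 1728 / 10 ≈ 172.80.

(1311.1, 172.8)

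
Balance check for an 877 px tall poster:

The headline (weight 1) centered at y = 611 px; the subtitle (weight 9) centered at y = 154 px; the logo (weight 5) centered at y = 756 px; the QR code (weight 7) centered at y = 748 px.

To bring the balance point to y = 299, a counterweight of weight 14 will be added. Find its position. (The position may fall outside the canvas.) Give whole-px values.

y ≈ -18

After adding the counterweight, total weight = 1 + 9 + 5 + 7 + 14 = 36.
Along y: (11013 + 14·y) / 36 = 299 (existing moment 1·611 + 9·154 + 5·756 + 7·748 = 11013) ⇒ y = (10764 − 11013) / 14 ≈ -17.79.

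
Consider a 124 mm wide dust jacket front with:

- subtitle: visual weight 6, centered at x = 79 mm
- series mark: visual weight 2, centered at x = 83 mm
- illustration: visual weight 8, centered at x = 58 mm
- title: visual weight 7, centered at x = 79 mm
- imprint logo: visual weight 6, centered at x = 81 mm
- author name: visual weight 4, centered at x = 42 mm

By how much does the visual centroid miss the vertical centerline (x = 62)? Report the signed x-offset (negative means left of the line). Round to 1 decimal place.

≈ 8.0 mm

Total weight = 6 + 2 + 8 + 7 + 6 + 4 = 33.
x: (6·79 + 2·83 + 8·58 + 7·79 + 6·81 + 4·42) / 33 = 2311 / 33 ≈ 70.03
Offset from x = 62: 70.03 − 62 ≈ 8.03.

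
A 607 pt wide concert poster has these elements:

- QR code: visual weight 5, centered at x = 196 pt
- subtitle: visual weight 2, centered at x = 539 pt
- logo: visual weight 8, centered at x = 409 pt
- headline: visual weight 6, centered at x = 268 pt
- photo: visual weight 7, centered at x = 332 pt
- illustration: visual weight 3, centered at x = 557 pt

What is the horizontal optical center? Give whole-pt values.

Total weight = 5 + 2 + 8 + 6 + 7 + 3 = 31.
Σw·x = 5·196 + 2·539 + 8·409 + 6·268 + 7·332 + 3·557 = 10933, so x̄ = 10933/31 ≈ 352.68.

x ≈ 353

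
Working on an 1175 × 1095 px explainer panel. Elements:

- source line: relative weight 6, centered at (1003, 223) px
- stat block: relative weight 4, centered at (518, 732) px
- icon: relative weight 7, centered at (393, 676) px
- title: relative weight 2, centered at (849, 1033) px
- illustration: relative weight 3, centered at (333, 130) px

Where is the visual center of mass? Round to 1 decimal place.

Σw = 6 + 4 + 7 + 2 + 3 = 22.
x-moment: 6·1003 + 4·518 + 7·393 + 2·849 + 3·333 = 13538; centroid 13538/22 ≈ 615.36.
y-moment: 6·223 + 4·732 + 7·676 + 2·1033 + 3·130 = 11454; centroid 11454/22 ≈ 520.64.

(615.4, 520.6)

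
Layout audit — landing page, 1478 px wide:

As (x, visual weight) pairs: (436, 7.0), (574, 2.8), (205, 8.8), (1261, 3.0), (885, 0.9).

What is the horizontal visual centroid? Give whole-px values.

Σw = 7.0 + 2.8 + 8.8 + 3.0 + 0.9 = 22.5.
Σw·x = 7.0·436 + 2.8·574 + 8.8·205 + 3.0·1261 + 0.9·885 = 11042.7, so x̄ = 11042.7/22.5 ≈ 490.79.

x ≈ 491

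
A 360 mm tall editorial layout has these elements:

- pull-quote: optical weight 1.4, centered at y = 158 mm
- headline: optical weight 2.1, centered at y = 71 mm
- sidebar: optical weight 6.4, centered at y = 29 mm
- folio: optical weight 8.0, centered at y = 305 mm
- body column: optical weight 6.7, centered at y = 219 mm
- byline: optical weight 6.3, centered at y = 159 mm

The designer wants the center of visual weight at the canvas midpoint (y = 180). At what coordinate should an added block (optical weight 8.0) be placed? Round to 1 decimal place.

New total weight: (1.4 + 2.1 + 6.4 + 8.0 + 6.7 + 6.3) + 8.0 = 38.9.
y: need Σw·y = 38.9·180 = 7002.0. Existing = 1.4·158 + 2.1·71 + 6.4·29 + 8.0·305 + 6.7·219 + 6.3·159 = 5464.9. Remainder 1537.1 / 8.0 ≈ 192.14.

y ≈ 192.1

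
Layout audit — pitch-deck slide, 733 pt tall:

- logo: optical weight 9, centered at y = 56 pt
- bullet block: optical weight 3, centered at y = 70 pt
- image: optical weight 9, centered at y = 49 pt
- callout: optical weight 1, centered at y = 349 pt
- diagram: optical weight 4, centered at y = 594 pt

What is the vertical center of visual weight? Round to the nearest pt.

Total weight = 9 + 3 + 9 + 1 + 4 = 26.
Σw·y = 9·56 + 3·70 + 9·49 + 1·349 + 4·594 = 3880, so ȳ = 3880/26 ≈ 149.23.

y ≈ 149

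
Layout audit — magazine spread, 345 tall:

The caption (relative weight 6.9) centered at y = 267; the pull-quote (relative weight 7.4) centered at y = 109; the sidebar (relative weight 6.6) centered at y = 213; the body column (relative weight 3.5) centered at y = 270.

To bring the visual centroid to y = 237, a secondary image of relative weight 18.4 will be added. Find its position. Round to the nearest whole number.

y ≈ 280

With the secondary image, Σw becomes 6.9 + 7.4 + 6.6 + 3.5 + 18.4 = 42.8.
y: target moment 42.8×237 = 10143.6; current 6.9·267 + 7.4·109 + 6.6·213 + 3.5·270 = 4999.7; the secondary image supplies 5143.9, so y = 5143.9/18.4 ≈ 279.56.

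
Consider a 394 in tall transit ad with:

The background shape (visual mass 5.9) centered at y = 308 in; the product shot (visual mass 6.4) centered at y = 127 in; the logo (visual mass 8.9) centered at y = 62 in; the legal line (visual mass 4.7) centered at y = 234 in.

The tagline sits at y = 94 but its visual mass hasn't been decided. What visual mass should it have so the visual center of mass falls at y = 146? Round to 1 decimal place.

Known weights sum to 5.9 + 6.4 + 8.9 + 4.7 = 25.9; their moment is 5.9·308 + 6.4·127 + 8.9·62 + 4.7·234 = 4281.6.
Set Σw·y/Σw = 146: (4281.6 + 94w) = 146·(25.9 + w).
So w = (146·25.9 − 4281.6)/(94 − 146) = -500.2/-52 ≈ 9.62.

w ≈ 9.6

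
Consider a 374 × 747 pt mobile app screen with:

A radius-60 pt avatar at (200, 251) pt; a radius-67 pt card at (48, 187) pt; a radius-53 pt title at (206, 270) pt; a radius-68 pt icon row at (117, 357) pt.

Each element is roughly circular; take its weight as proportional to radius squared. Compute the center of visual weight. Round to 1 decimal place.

(132.4, 267.5)

r² weights: avatar 60² = 3600, card 67² = 4489, title 53² = 2809, icon row 68² = 4624. Total = 15522.
x: (3600·200 + 4489·48 + 2809·206 + 4624·117) / 15522 = 2055134 / 15522 ≈ 132.40
y: (3600·251 + 4489·187 + 2809·270 + 4624·357) / 15522 = 4152241 / 15522 ≈ 267.51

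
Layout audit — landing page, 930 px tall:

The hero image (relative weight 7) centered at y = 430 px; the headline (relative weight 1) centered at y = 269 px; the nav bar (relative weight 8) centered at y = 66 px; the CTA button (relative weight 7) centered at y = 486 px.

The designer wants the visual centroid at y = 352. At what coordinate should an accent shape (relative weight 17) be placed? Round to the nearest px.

After adding the accent shape, total weight = 7 + 1 + 8 + 7 + 17 = 40.
Along y: (7209 + 17·y) / 40 = 352 (existing moment 7·430 + 1·269 + 8·66 + 7·486 = 7209) ⇒ y = (14080 − 7209) / 17 ≈ 404.18.

y ≈ 404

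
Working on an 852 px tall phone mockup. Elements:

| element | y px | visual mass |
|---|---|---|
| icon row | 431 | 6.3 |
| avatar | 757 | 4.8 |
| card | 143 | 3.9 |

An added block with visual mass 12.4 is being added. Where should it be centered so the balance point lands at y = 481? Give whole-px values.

With the added block, Σw becomes 6.3 + 4.8 + 3.9 + 12.4 = 27.4.
y: target moment 27.4×481 = 13179.4; current 6.3·431 + 4.8·757 + 3.9·143 = 6906.6; the added block supplies 6272.8, so y = 6272.8/12.4 ≈ 505.87.

y ≈ 506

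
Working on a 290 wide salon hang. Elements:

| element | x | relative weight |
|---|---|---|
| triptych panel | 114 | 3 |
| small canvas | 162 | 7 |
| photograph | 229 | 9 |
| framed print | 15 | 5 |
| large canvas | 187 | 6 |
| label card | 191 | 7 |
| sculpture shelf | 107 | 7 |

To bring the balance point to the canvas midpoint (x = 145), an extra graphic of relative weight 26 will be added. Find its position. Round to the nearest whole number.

With the extra graphic, Σw becomes 3 + 7 + 9 + 5 + 6 + 7 + 7 + 26 = 70.
Along x: (6820 + 26·x) / 70 = 145 (existing moment 3·114 + 7·162 + 9·229 + 5·15 + 6·187 + 7·191 + 7·107 = 6820) ⇒ x = (10150 − 6820) / 26 ≈ 128.08.

x ≈ 128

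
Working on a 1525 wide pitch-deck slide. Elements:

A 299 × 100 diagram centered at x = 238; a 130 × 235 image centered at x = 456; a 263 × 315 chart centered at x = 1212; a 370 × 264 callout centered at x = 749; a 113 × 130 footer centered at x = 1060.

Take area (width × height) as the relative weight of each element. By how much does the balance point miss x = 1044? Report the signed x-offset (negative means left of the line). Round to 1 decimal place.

Areas → weights: diagram 299·100 = 29900, image 130·235 = 30550, chart 263·315 = 82845, callout 370·264 = 97680, footer 113·130 = 14690; Σw = 255665.
Σw·x = 29900·238 + 30550·456 + 82845·1212 + 97680·749 + 14690·1060 = 210188860, so x̄ = 210188860/255665 ≈ 822.13.
Difference: 822.13 − 1044 ≈ -221.87.

≈ -221.9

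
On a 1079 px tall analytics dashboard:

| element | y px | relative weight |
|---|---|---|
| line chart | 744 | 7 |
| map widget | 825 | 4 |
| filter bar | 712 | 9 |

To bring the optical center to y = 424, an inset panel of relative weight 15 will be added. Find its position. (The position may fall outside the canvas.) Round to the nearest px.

y ≈ -5

After adding the inset panel, total weight = 7 + 4 + 9 + 15 = 35.
Along y: (14916 + 15·y) / 35 = 424 (existing moment 7·744 + 4·825 + 9·712 = 14916) ⇒ y = (14840 − 14916) / 15 ≈ -5.07.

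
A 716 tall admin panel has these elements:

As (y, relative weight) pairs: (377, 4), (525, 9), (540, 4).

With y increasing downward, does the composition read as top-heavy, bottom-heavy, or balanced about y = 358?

bottom-heavy

Weights sum to 4 + 9 + 4 = 17.
Σw·y = 4·377 + 9·525 + 4·540 = 8393, so ȳ = 8393/17 ≈ 493.71.
493.7 lies below (larger y than) the midline 358, so the layout is bottom-heavy.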